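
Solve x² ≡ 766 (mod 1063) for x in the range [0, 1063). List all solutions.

Since 1063 ≡ 3 (mod 4), a square root of 766 is 766^((1063+1)/4) = 766^266 mod 1063.
Repeated squaring: 766^2≡1043, 766^4≡400, 766^8≡550, 766^16≡608, 766^32≡803, 766^64≡631, 766^128≡599, 766^256≡570 (mod 1063).
766^266 = 766^(256+8+2) ≡ 637 (mod 1063).
Check: 637² = 405769 ≡ 766 (mod 1063). The two roots are 426 and 637.

426, 637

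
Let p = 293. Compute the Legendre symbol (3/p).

Euler's criterion: (3/293) ≡ 3^146 (mod 293).
3^2 ≡ 9 (mod 293)
3^4 ≡ 81 (mod 293)
3^8 ≡ 115 (mod 293)
3^16 ≡ 40 (mod 293)
3^32 ≡ 135 (mod 293)
3^64 ≡ 59 (mod 293)
3^128 ≡ 258 (mod 293)
3^146 = 3^(128+16+2) ≡ 292 (mod 293).
Result is 292 ≡ −1, so (3/293) = −1.

-1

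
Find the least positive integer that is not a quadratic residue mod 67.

(2/67) = −1, so 2 is the smallest positive non-residue mod 67.

2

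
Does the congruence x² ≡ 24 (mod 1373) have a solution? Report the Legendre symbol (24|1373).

Pull out 2^3: since 1373 ≡ 5 (mod 8), (2/1373) = -1, so (2/1373)^3 = -1.
Reciprocity: 3 ≡ 3 and 1373 ≡ 1 (mod 4), so (3/1373) = +(1373/3).
Reduce top mod 3: now compute (2/3).
Pull out 2: since 3 ≡ 3 (mod 8), (2/3) = -1.
Reached (1/3) = 1. Collecting the sign flips along the way, the symbol is +1.

1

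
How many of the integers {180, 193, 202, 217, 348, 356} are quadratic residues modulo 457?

1

(180/457) = -1 → non-residue.
(193/457) = -1 → non-residue.
(202/457) = -1 → non-residue.
(217/457) = -1 → non-residue.
(348/457) = +1 → QR.
(356/457) = -1 → non-residue.
Total quadratic residues among the 6: 1.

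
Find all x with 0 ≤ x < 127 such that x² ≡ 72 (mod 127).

Since 127 ≡ 3 (mod 4), a square root of 72 is 72^((127+1)/4) = 72^32 mod 127.
Repeated squaring: 72^2≡104, 72^4≡21, 72^8≡60, 72^16≡44, 72^32≡31 (mod 127).
72^32 = 72^(32) ≡ 31 (mod 127).
Check: 31² = 961 ≡ 72 (mod 127). The two roots are 31 and 96.

31, 96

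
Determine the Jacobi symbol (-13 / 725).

First reduce: -13 ≡ 712 (mod 725).
Pull out 2^3: since 725 ≡ 5 (mod 8), (2/725) = -1, so (2/725)^3 = -1.
Reciprocity: 89 ≡ 1 and 725 ≡ 1 (mod 4), so (89/725) = +(725/89).
Reduce top mod 89: now compute (13/89).
Reciprocity: 13 ≡ 1 and 89 ≡ 1 (mod 4), so (13/89) = +(89/13).
Reduce top mod 13: now compute (11/13).
Reciprocity: 11 ≡ 3 and 13 ≡ 1 (mod 4), so (11/13) = +(13/11).
Reduce top mod 11: now compute (2/11).
Pull out 2: since 11 ≡ 3 (mod 8), (2/11) = -1.
Reached (1/11) = 1. Collecting the sign flips along the way, the symbol is +1.

1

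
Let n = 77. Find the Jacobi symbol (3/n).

Reciprocity: 3 ≡ 3 and 77 ≡ 1 (mod 4), so (3/77) = +(77/3).
Reduce top mod 3: now compute (2/3).
Pull out 2: since 3 ≡ 3 (mod 8), (2/3) = -1.
Reached (1/3) = 1. Collecting the sign flips along the way, the symbol is -1.

-1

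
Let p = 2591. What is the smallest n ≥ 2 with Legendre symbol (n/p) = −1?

(2/2591) = +1, so 2 is a residue.
(3/2591) = +1, so 3 is a residue.
(4/2591) = +1, so 4 is a residue.
(5/2591) = +1, so 5 is a residue.
(6/2591) = +1, so 6 is a residue.
(7/2591) = −1, so 7 is the smallest positive non-residue mod 2591.

7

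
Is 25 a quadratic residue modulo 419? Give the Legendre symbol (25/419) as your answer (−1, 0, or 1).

1

Euler's criterion: (25/419) ≡ 25^209 (mod 419).
25^2 ≡ 206 (mod 419)
25^4 ≡ 117 (mod 419)
25^8 ≡ 281 (mod 419)
25^16 ≡ 189 (mod 419)
25^32 ≡ 106 (mod 419)
25^64 ≡ 342 (mod 419)
25^128 ≡ 63 (mod 419)
25^209 = 25^(128+64+16+1) ≡ 1 (mod 419).
Result is 1, so (25/419) = 1.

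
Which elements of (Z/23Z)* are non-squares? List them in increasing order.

Square k = 1,…,11 (k and 23−k give the same square):
1²=1, 2²=4, 3²=9, 4²=16, 5²≡2, 6²≡13, 7²≡3, 8²≡18, 9²≡12, 10²≡8, 11²≡6 (mod 23).
The residues are {1, 2, 3, 4, 6, 8, 9, 12, 13, 16, 18}; the non-residues are the remaining 11 nonzero classes.

5, 7, 10, 11, 14, 15, 17, 19, 20, 21, 22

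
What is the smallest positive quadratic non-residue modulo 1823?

5

(2/1823) = +1, so 2 is a residue.
(3/1823) = +1, so 3 is a residue.
(4/1823) = +1, so 4 is a residue.
(5/1823) = −1, so 5 is the smallest positive non-residue mod 1823.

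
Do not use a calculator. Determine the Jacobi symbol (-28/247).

First reduce: -28 ≡ 219 (mod 247).
Reciprocity: 219 ≡ 3 and 247 ≡ 3 (mod 4), so (219/247) = −(247/219).
Reduce top mod 219: now compute (28/219).
Pull out 2^2: since 219 ≡ 3 (mod 8), (2/219) = -1, so (2/219)^2 = +1.
Reciprocity: 7 ≡ 3 and 219 ≡ 3 (mod 4), so (7/219) = −(219/7).
Reduce top mod 7: now compute (2/7).
Pull out 2: since 7 ≡ 7 (mod 8), (2/7) = +1.
Reached (1/7) = 1. Collecting the sign flips along the way, the symbol is +1.

1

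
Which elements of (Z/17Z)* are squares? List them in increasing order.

Square k = 1,…,8 (k and 17−k give the same square):
1²=1, 2²=4, 3²=9, 4²=16, 5²≡8, 6²≡2, 7²≡15, 8²≡13 (mod 17).
So the quadratic residues mod 17 are {1, 2, 4, 8, 9, 13, 15, 16}.

1, 2, 4, 8, 9, 13, 15, 16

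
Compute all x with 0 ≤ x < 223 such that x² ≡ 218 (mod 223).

Since 223 ≡ 3 (mod 4), a square root of 218 is 218^((223+1)/4) = 218^56 mod 223.
Repeated squaring: 218^2≡25, 218^4≡179, 218^8≡152, 218^16≡135, 218^32≡162 (mod 223).
218^56 = 218^(32+16+8) ≡ 202 (mod 223).
Check: 202² = 40804 ≡ 218 (mod 223). The two roots are 21 and 202.

21, 202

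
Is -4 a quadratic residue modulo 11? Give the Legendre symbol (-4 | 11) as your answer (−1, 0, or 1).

-1

Euler's criterion: (-4/11) ≡ 7^5 (mod 11).
7^2 ≡ 5 (mod 11)
7^4 ≡ 3 (mod 11)
7^5 = 7^(4+1) ≡ 10 (mod 11).
Result is 10 ≡ −1, so (-4/11) = −1.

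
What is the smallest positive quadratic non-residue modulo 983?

(2/983) = +1, so 2 is a residue.
(3/983) = +1, so 3 is a residue.
(4/983) = +1, so 4 is a residue.
(5/983) = −1, so 5 is the smallest positive non-residue mod 983.

5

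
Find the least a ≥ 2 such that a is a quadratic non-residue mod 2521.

11

(2/2521) = +1, so 2 is a residue.
(3/2521) = +1, so 3 is a residue.
(4/2521) = +1, so 4 is a residue.
(5/2521) = +1, so 5 is a residue.
(6/2521) = +1, so 6 is a residue.
(7/2521) = +1, so 7 is a residue.
(8/2521) = +1, so 8 is a residue.
(9/2521) = +1, so 9 is a residue.
(10/2521) = +1, so 10 is a residue.
(11/2521) = −1, so 11 is the smallest positive non-residue mod 2521.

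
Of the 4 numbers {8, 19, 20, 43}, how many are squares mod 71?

4

(8/71) = +1 → QR.
(19/71) = +1 → QR.
(20/71) = +1 → QR.
(43/71) = +1 → QR.
Total quadratic residues among the 4: 4.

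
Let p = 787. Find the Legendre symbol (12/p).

-1

Pull out 2^2: since 787 ≡ 3 (mod 8), (2/787) = -1, so (2/787)^2 = +1.
Reciprocity: 3 ≡ 3 and 787 ≡ 3 (mod 4), so (3/787) = −(787/3).
Reduce top mod 3: now compute (1/3).
Reached (1/3) = 1. Collecting the sign flips along the way, the symbol is -1.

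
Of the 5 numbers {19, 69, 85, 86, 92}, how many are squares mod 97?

(19/97) = -1 → non-residue.
(69/97) = -1 → non-residue.
(85/97) = +1 → QR.
(86/97) = +1 → QR.
(92/97) = -1 → non-residue.
Total quadratic residues among the 5: 2.

2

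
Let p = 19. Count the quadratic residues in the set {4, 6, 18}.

2

(4/19) = +1 → QR.
(6/19) = +1 → QR.
(18/19) = -1 → non-residue.
Total quadratic residues among the 3: 2.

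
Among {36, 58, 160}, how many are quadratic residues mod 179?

1

(36/179) = +1 → QR.
(58/179) = -1 → non-residue.
(160/179) = -1 → non-residue.
Total quadratic residues among the 3: 1.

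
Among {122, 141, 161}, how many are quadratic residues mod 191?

(122/191) = -1 → non-residue.
(141/191) = -1 → non-residue.
(161/191) = -1 → non-residue.
Total quadratic residues among the 3: 0.

0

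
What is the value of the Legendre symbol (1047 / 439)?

First reduce: 1047 ≡ 169 (mod 439).
Reciprocity: 169 ≡ 1 and 439 ≡ 3 (mod 4), so (169/439) = +(439/169).
Reduce top mod 169: now compute (101/169).
Reciprocity: 101 ≡ 1 and 169 ≡ 1 (mod 4), so (101/169) = +(169/101).
Reduce top mod 101: now compute (68/101).
Pull out 2^2: since 101 ≡ 5 (mod 8), (2/101) = -1, so (2/101)^2 = +1.
Reciprocity: 17 ≡ 1 and 101 ≡ 1 (mod 4), so (17/101) = +(101/17).
Reduce top mod 17: now compute (16/17).
Pull out 2^4: since 17 ≡ 1 (mod 8), (2/17) = +1, so (2/17)^4 = +1.
Reached (1/17) = 1. Collecting the sign flips along the way, the symbol is +1.

1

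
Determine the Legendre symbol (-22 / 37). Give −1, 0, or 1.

-1

Euler's criterion: (-22/37) ≡ 15^18 (mod 37).
15^2 ≡ 3 (mod 37)
15^4 ≡ 9 (mod 37)
15^8 ≡ 7 (mod 37)
15^16 ≡ 12 (mod 37)
15^18 = 15^(16+2) ≡ 36 (mod 37).
Result is 36 ≡ −1, so (-22/37) = −1.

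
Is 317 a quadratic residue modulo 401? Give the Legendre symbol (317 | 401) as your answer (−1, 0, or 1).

-1

Reciprocity: 317 ≡ 1 and 401 ≡ 1 (mod 4), so (317/401) = +(401/317).
Reduce top mod 317: now compute (84/317).
Pull out 2^2: since 317 ≡ 5 (mod 8), (2/317) = -1, so (2/317)^2 = +1.
Reciprocity: 21 ≡ 1 and 317 ≡ 1 (mod 4), so (21/317) = +(317/21).
Reduce top mod 21: now compute (2/21).
Pull out 2: since 21 ≡ 5 (mod 8), (2/21) = -1.
Reached (1/21) = 1. Collecting the sign flips along the way, the symbol is -1.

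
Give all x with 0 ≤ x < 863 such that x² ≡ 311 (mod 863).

273, 590

Since 863 ≡ 3 (mod 4), a square root of 311 is 311^((863+1)/4) = 311^216 mod 863.
Repeated squaring: 311^2≡65, 311^4≡773, 311^8≡333, 311^16≡425, 311^32≡258, 311^64≡113, 311^128≡687 (mod 863).
311^216 = 311^(128+64+16+8) ≡ 273 (mod 863).
Check: 273² = 74529 ≡ 311 (mod 863). The two roots are 273 and 590.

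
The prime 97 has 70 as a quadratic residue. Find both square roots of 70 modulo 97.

19, 78

97 ≡ 1 (mod 4), so we find a root by search.
Trying successive values, 19² = 361 ≡ 70 (mod 97). The other root is 97 − 19 = 78.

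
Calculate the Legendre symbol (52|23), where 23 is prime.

1

Euler's criterion: (52/23) ≡ 6^11 (mod 23).
6^2 ≡ 13 (mod 23)
6^4 ≡ 8 (mod 23)
6^8 ≡ 18 (mod 23)
6^11 = 6^(8+2+1) ≡ 1 (mod 23).
Result is 1, so (52/23) = 1.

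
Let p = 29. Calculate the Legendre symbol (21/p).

-1

Euler's criterion: (21/29) ≡ 21^14 (mod 29).
21^2 ≡ 6 (mod 29)
21^4 ≡ 7 (mod 29)
21^8 ≡ 20 (mod 29)
21^14 = 21^(8+4+2) ≡ 28 (mod 29).
Result is 28 ≡ −1, so (21/29) = −1.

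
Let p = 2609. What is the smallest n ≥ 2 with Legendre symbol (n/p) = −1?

3

(2/2609) = +1, so 2 is a residue.
(3/2609) = −1, so 3 is the smallest positive non-residue mod 2609.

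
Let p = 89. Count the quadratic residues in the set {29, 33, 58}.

0

(29/89) = -1 → non-residue.
(33/89) = -1 → non-residue.
(58/89) = -1 → non-residue.
Total quadratic residues among the 3: 0.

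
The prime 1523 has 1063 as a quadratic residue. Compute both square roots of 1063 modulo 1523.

Since 1523 ≡ 3 (mod 4), a square root of 1063 is 1063^((1523+1)/4) = 1063^381 mod 1523.
Repeated squaring: 1063^2≡1426, 1063^4≡271, 1063^8≡337, 1063^16≡867, 1063^32≡850, 1063^64≡598, 1063^128≡1222, 1063^256≡744 (mod 1523).
1063^381 = 1063^(256+64+32+16+8+4+1) ≡ 1422 (mod 1523).
Check: 1422² = 2022084 ≡ 1063 (mod 1523). The two roots are 101 and 1422.

101, 1422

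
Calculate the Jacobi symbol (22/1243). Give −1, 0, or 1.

Pull out 2: since 1243 ≡ 3 (mod 8), (2/1243) = -1.
Reciprocity: 11 ≡ 3 and 1243 ≡ 3 (mod 4), so (11/1243) = −(1243/11).
Reduce top mod 11: now compute (0/11).
Top reduces to 0: gcd > 1, so the symbol is 0.

0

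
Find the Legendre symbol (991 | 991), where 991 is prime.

0

First reduce: 991 ≡ 0 (mod 991).
Top reduces to 0: gcd > 1, so the symbol is 0.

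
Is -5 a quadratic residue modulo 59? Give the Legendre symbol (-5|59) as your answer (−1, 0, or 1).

-1

First reduce: -5 ≡ 54 (mod 59).
Pull out 2: since 59 ≡ 3 (mod 8), (2/59) = -1.
Reciprocity: 27 ≡ 3 and 59 ≡ 3 (mod 4), so (27/59) = −(59/27).
Reduce top mod 27: now compute (5/27).
Reciprocity: 5 ≡ 1 and 27 ≡ 3 (mod 4), so (5/27) = +(27/5).
Reduce top mod 5: now compute (2/5).
Pull out 2: since 5 ≡ 5 (mod 8), (2/5) = -1.
Reached (1/5) = 1. Collecting the sign flips along the way, the symbol is -1.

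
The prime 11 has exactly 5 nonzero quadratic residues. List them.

1,3,4,5,9

Square k = 1,…,5 (k and 11−k give the same square):
1²=1, 2²=4, 3²=9, 4²≡5, 5²≡3 (mod 11).
So the quadratic residues mod 11 are {1, 3, 4, 5, 9}.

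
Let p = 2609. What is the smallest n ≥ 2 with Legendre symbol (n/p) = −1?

(2/2609) = +1, so 2 is a residue.
(3/2609) = −1, so 3 is the smallest positive non-residue mod 2609.

3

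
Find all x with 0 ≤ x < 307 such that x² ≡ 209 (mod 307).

Since 307 ≡ 3 (mod 4), a square root of 209 is 209^((307+1)/4) = 209^77 mod 307.
Repeated squaring: 209^2≡87, 209^4≡201, 209^8≡184, 209^16≡86, 209^32≡28, 209^64≡170 (mod 307).
209^77 = 209^(64+8+4+1) ≡ 165 (mod 307).
Check: 165² = 27225 ≡ 209 (mod 307). The two roots are 142 and 165.

142, 165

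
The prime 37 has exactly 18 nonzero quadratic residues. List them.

Square k = 1,…,18 (k and 37−k give the same square):
1²=1, 2²=4, 3²=9, 4²=16, 5²=25, 6²=36, 7²≡12, 8²≡27, 9²≡7, 10²≡26, 11²≡10, 12²≡33, 13²≡21, 14²≡11, 15²≡3, 16²≡34, 17²≡30, 18²≡28 (mod 37).
So the quadratic residues mod 37 are {1, 3, 4, 7, 9, 10, 11, 12, 16, 21, 25, 26, 27, 28, 30, 33, 34, 36}.

1,3,4,7,9,10,11,12,16,21,25,26,27,28,30,33,34,36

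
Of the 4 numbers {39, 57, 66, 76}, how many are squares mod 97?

1

(39/97) = -1 → non-residue.
(57/97) = -1 → non-residue.
(66/97) = +1 → QR.
(76/97) = -1 → non-residue.
Total quadratic residues among the 4: 1.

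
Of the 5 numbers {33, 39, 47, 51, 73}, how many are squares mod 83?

2

(33/83) = +1 → QR.
(39/83) = -1 → non-residue.
(47/83) = -1 → non-residue.
(51/83) = +1 → QR.
(73/83) = -1 → non-residue.
Total quadratic residues among the 5: 2.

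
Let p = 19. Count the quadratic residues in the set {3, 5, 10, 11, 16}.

(3/19) = -1 → non-residue.
(5/19) = +1 → QR.
(10/19) = -1 → non-residue.
(11/19) = +1 → QR.
(16/19) = +1 → QR.
Total quadratic residues among the 5: 3.

3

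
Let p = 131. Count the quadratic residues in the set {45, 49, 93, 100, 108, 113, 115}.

(45/131) = +1 → QR.
(49/131) = +1 → QR.
(93/131) = -1 → non-residue.
(100/131) = +1 → QR.
(108/131) = +1 → QR.
(113/131) = +1 → QR.
(115/131) = -1 → non-residue.
Total quadratic residues among the 7: 5.

5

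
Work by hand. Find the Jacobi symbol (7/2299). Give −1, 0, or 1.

Reciprocity: 7 ≡ 3 and 2299 ≡ 3 (mod 4), so (7/2299) = −(2299/7).
Reduce top mod 7: now compute (3/7).
Reciprocity: 3 ≡ 3 and 7 ≡ 3 (mod 4), so (3/7) = −(7/3).
Reduce top mod 3: now compute (1/3).
Reached (1/3) = 1. Collecting the sign flips along the way, the symbol is +1.

1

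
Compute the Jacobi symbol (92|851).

0

Pull out 2^2: since 851 ≡ 3 (mod 8), (2/851) = -1, so (2/851)^2 = +1.
Reciprocity: 23 ≡ 3 and 851 ≡ 3 (mod 4), so (23/851) = −(851/23).
Reduce top mod 23: now compute (0/23).
Top reduces to 0: gcd > 1, so the symbol is 0.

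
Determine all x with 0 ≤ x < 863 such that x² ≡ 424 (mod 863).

371, 492

Since 863 ≡ 3 (mod 4), a square root of 424 is 424^((863+1)/4) = 424^216 mod 863.
Repeated squaring: 424^2≡272, 424^4≡629, 424^8≡387, 424^16≡470, 424^32≡835, 424^64≡784, 424^128≡200 (mod 863).
424^216 = 424^(128+64+16+8) ≡ 492 (mod 863).
Check: 492² = 242064 ≡ 424 (mod 863). The two roots are 371 and 492.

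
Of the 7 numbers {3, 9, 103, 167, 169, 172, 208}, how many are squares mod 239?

3

(3/239) = +1 → QR.
(9/239) = +1 → QR.
(103/239) = -1 → non-residue.
(167/239) = -1 → non-residue.
(169/239) = +1 → QR.
(172/239) = -1 → non-residue.
(208/239) = -1 → non-residue.
Total quadratic residues among the 7: 3.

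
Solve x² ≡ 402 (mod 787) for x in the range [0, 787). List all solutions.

362, 425

Since 787 ≡ 3 (mod 4), a square root of 402 is 402^((787+1)/4) = 402^197 mod 787.
Repeated squaring: 402^2≡269, 402^4≡744, 402^8≡275, 402^16≡73, 402^32≡607, 402^64≡133, 402^128≡375 (mod 787).
402^197 = 402^(128+64+4+1) ≡ 362 (mod 787).
Check: 362² = 131044 ≡ 402 (mod 787). The two roots are 362 and 425.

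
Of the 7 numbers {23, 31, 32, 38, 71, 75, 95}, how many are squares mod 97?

(23/97) = -1 → non-residue.
(31/97) = +1 → QR.
(32/97) = +1 → QR.
(38/97) = -1 → non-residue.
(71/97) = -1 → non-residue.
(75/97) = +1 → QR.
(95/97) = +1 → QR.
Total quadratic residues among the 7: 4.

4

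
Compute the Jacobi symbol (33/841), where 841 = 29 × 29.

1

Reciprocity: 33 ≡ 1 and 841 ≡ 1 (mod 4), so (33/841) = +(841/33).
Reduce top mod 33: now compute (16/33).
Pull out 2^4: since 33 ≡ 1 (mod 8), (2/33) = +1, so (2/33)^4 = +1.
Reached (1/33) = 1. Collecting the sign flips along the way, the symbol is +1.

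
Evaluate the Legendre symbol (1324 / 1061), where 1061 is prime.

1

Euler's criterion: (1324/1061) ≡ 263^530 (mod 1061).
263^2 ≡ 204 (mod 1061)
263^4 ≡ 237 (mod 1061)
263^8 ≡ 997 (mod 1061)
263^16 ≡ 913 (mod 1061)
263^32 ≡ 684 (mod 1061)
263^64 ≡ 1016 (mod 1061)
263^128 ≡ 964 (mod 1061)
263^256 ≡ 921 (mod 1061)
263^512 ≡ 502 (mod 1061)
263^530 = 263^(512+16+2) ≡ 1 (mod 1061).
Result is 1, so (1324/1061) = 1.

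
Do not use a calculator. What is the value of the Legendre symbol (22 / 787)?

-1

Euler's criterion: (22/787) ≡ 22^393 (mod 787).
22^2 ≡ 484 (mod 787)
22^4 ≡ 517 (mod 787)
22^8 ≡ 496 (mod 787)
22^16 ≡ 472 (mod 787)
22^32 ≡ 63 (mod 787)
22^64 ≡ 34 (mod 787)
22^128 ≡ 369 (mod 787)
22^256 ≡ 10 (mod 787)
22^393 = 22^(256+128+8+1) ≡ 786 (mod 787).
Result is 786 ≡ −1, so (22/787) = −1.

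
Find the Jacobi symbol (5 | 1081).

Reciprocity: 5 ≡ 1 and 1081 ≡ 1 (mod 4), so (5/1081) = +(1081/5).
Reduce top mod 5: now compute (1/5).
Reached (1/5) = 1. Collecting the sign flips along the way, the symbol is +1.

1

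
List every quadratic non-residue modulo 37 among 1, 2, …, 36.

Square k = 1,…,18 (k and 37−k give the same square):
1²=1, 2²=4, 3²=9, 4²=16, 5²=25, 6²=36, 7²≡12, 8²≡27, 9²≡7, 10²≡26, 11²≡10, 12²≡33, 13²≡21, 14²≡11, 15²≡3, 16²≡34, 17²≡30, 18²≡28 (mod 37).
The residues are {1, 3, 4, 7, 9, 10, 11, 12, 16, 21, 25, 26, 27, 28, 30, 33, 34, 36}; the non-residues are the remaining 18 nonzero classes.

2 5 6 8 13 14 15 17 18 19 20 22 23 24 29 31 32 35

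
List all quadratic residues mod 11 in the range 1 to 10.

Square k = 1,…,5 (k and 11−k give the same square):
1²=1, 2²=4, 3²=9, 4²≡5, 5²≡3 (mod 11).
So the quadratic residues mod 11 are {1, 3, 4, 5, 9}.

1 3 4 5 9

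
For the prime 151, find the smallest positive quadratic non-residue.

(2/151) = +1, so 2 is a residue.
(3/151) = −1, so 3 is the smallest positive non-residue mod 151.

3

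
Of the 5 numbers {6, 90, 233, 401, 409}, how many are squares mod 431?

2

(6/431) = +1 → QR.
(90/431) = +1 → QR.
(233/431) = -1 → non-residue.
(401/431) = -1 → non-residue.
(409/431) = -1 → non-residue.
Total quadratic residues among the 5: 2.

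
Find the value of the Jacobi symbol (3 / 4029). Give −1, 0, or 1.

Reciprocity: 3 ≡ 3 and 4029 ≡ 1 (mod 4), so (3/4029) = +(4029/3).
Reduce top mod 3: now compute (0/3).
Top reduces to 0: gcd > 1, so the symbol is 0.

0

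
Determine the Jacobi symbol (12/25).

Pull out 2^2: since 25 ≡ 1 (mod 8), (2/25) = +1, so (2/25)^2 = +1.
Reciprocity: 3 ≡ 3 and 25 ≡ 1 (mod 4), so (3/25) = +(25/3).
Reduce top mod 3: now compute (1/3).
Reached (1/3) = 1. Collecting the sign flips along the way, the symbol is +1.

1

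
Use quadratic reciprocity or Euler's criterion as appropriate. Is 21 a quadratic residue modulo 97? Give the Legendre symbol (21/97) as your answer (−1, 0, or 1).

-1

Reciprocity: 21 ≡ 1 and 97 ≡ 1 (mod 4), so (21/97) = +(97/21).
Reduce top mod 21: now compute (13/21).
Reciprocity: 13 ≡ 1 and 21 ≡ 1 (mod 4), so (13/21) = +(21/13).
Reduce top mod 13: now compute (8/13).
Pull out 2^3: since 13 ≡ 5 (mod 8), (2/13) = -1, so (2/13)^3 = -1.
Reached (1/13) = 1. Collecting the sign flips along the way, the symbol is -1.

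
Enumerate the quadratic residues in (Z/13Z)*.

Square k = 1,…,6 (k and 13−k give the same square):
1²=1, 2²=4, 3²=9, 4²≡3, 5²≡12, 6²≡10 (mod 13).
So the quadratic residues mod 13 are {1, 3, 4, 9, 10, 12}.

1, 3, 4, 9, 10, 12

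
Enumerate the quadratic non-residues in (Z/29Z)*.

Square k = 1,…,14 (k and 29−k give the same square):
1²=1, 2²=4, 3²=9, 4²=16, 5²=25, 6²≡7, 7²≡20, 8²≡6, 9²≡23, 10²≡13, 11²≡5, 12²≡28, 13²≡24, 14²≡22 (mod 29).
The residues are {1, 4, 5, 6, 7, 9, 13, 16, 20, 22, 23, 24, 25, 28}; the non-residues are the remaining 14 nonzero classes.

2, 3, 8, 10, 11, 12, 14, 15, 17, 18, 19, 21, 26, 27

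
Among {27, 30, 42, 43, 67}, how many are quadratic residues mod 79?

(27/79) = -1 → non-residue.
(30/79) = -1 → non-residue.
(42/79) = +1 → QR.
(43/79) = -1 → non-residue.
(67/79) = +1 → QR.
Total quadratic residues among the 5: 2.

2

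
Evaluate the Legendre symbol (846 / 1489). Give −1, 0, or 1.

Pull out 2: since 1489 ≡ 1 (mod 8), (2/1489) = +1.
Reciprocity: 423 ≡ 3 and 1489 ≡ 1 (mod 4), so (423/1489) = +(1489/423).
Reduce top mod 423: now compute (220/423).
Pull out 2^2: since 423 ≡ 7 (mod 8), (2/423) = +1, so (2/423)^2 = +1.
Reciprocity: 55 ≡ 3 and 423 ≡ 3 (mod 4), so (55/423) = −(423/55).
Reduce top mod 55: now compute (38/55).
Pull out 2: since 55 ≡ 7 (mod 8), (2/55) = +1.
Reciprocity: 19 ≡ 3 and 55 ≡ 3 (mod 4), so (19/55) = −(55/19).
Reduce top mod 19: now compute (17/19).
Reciprocity: 17 ≡ 1 and 19 ≡ 3 (mod 4), so (17/19) = +(19/17).
Reduce top mod 17: now compute (2/17).
Pull out 2: since 17 ≡ 1 (mod 8), (2/17) = +1.
Reached (1/17) = 1. Collecting the sign flips along the way, the symbol is +1.

1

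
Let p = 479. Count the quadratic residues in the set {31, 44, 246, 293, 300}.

(31/479) = -1 → non-residue.
(44/479) = +1 → QR.
(246/479) = -1 → non-residue.
(293/479) = +1 → QR.
(300/479) = +1 → QR.
Total quadratic residues among the 5: 3.

3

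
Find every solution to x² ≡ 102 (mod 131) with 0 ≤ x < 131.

Since 131 ≡ 3 (mod 4), a square root of 102 is 102^((131+1)/4) = 102^33 mod 131.
Repeated squaring: 102^2≡55, 102^4≡12, 102^8≡13, 102^16≡38, 102^32≡3 (mod 131).
102^33 = 102^(32+1) ≡ 44 (mod 131).
Check: 44² = 1936 ≡ 102 (mod 131). The two roots are 44 and 87.

44, 87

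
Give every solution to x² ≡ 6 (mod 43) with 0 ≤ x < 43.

Since 43 ≡ 3 (mod 4), a square root of 6 is 6^((43+1)/4) = 6^11 mod 43.
Repeated squaring: 6^2≡36, 6^4≡6, 6^8≡36 (mod 43).
6^11 = 6^(8+2+1) ≡ 36 (mod 43).
Check: 36² = 1296 ≡ 6 (mod 43). The two roots are 7 and 36.

7, 36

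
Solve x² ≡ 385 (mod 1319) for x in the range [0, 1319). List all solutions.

Since 1319 ≡ 3 (mod 4), a square root of 385 is 385^((1319+1)/4) = 385^330 mod 1319.
Repeated squaring: 385^2≡497, 385^4≡356, 385^8≡112, 385^16≡673, 385^32≡512, 385^64≡982, 385^128≡135, 385^256≡1078 (mod 1319).
385^330 = 385^(256+64+8+2) ≡ 1140 (mod 1319).
Check: 1140² = 1299600 ≡ 385 (mod 1319). The two roots are 179 and 1140.

179, 1140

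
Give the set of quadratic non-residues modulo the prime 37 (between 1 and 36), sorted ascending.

2, 5, 6, 8, 13, 14, 15, 17, 18, 19, 20, 22, 23, 24, 29, 31, 32, 35

Square k = 1,…,18 (k and 37−k give the same square):
1²=1, 2²=4, 3²=9, 4²=16, 5²=25, 6²=36, 7²≡12, 8²≡27, 9²≡7, 10²≡26, 11²≡10, 12²≡33, 13²≡21, 14²≡11, 15²≡3, 16²≡34, 17²≡30, 18²≡28 (mod 37).
The residues are {1, 3, 4, 7, 9, 10, 11, 12, 16, 21, 25, 26, 27, 28, 30, 33, 34, 36}; the non-residues are the remaining 18 nonzero classes.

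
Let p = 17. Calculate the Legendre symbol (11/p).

-1

Euler's criterion: (11/17) ≡ 11^8 (mod 17).
11^2 ≡ 2 (mod 17)
11^4 ≡ 4 (mod 17)
11^8 ≡ 16 (mod 17)
11^8 = 11^(8) ≡ 16 (mod 17).
Result is 16 ≡ −1, so (11/17) = −1.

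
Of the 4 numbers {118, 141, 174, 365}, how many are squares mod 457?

(118/457) = -1 → non-residue.
(141/457) = +1 → QR.
(174/457) = +1 → QR.
(365/457) = -1 → non-residue.
Total quadratic residues among the 4: 2.

2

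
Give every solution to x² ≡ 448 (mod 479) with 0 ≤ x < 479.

Since 479 ≡ 3 (mod 4), a square root of 448 is 448^((479+1)/4) = 448^120 mod 479.
Repeated squaring: 448^2≡3, 448^4≡9, 448^8≡81, 448^16≡334, 448^32≡428, 448^64≡206 (mod 479).
448^120 = 448^(64+32+16+8) ≡ 175 (mod 479).
Check: 175² = 30625 ≡ 448 (mod 479). The two roots are 175 and 304.

175, 304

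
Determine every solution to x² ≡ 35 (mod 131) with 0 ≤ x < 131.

64, 67

Since 131 ≡ 3 (mod 4), a square root of 35 is 35^((131+1)/4) = 35^33 mod 131.
Repeated squaring: 35^2≡46, 35^4≡20, 35^8≡7, 35^16≡49, 35^32≡43 (mod 131).
35^33 = 35^(32+1) ≡ 64 (mod 131).
Check: 64² = 4096 ≡ 35 (mod 131). The two roots are 64 and 67.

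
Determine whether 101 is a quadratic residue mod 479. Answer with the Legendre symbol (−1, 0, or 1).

-1

Euler's criterion: (101/479) ≡ 101^239 (mod 479).
101^2 ≡ 142 (mod 479)
101^4 ≡ 46 (mod 479)
101^8 ≡ 200 (mod 479)
101^16 ≡ 243 (mod 479)
101^32 ≡ 132 (mod 479)
101^64 ≡ 180 (mod 479)
101^128 ≡ 307 (mod 479)
101^239 = 101^(128+64+32+8+4+2+1) ≡ 478 (mod 479).
Result is 478 ≡ −1, so (101/479) = −1.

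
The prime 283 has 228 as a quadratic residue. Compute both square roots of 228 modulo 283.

Since 283 ≡ 3 (mod 4), a square root of 228 is 228^((283+1)/4) = 228^71 mod 283.
Repeated squaring: 228^2≡195, 228^4≡103, 228^8≡138, 228^16≡83, 228^32≡97, 228^64≡70 (mod 283).
228^71 = 228^(64+4+2+1) ≡ 236 (mod 283).
Check: 236² = 55696 ≡ 228 (mod 283). The two roots are 47 and 236.

47, 236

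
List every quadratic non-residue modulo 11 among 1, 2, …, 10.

Square k = 1,…,5 (k and 11−k give the same square):
1²=1, 2²=4, 3²=9, 4²≡5, 5²≡3 (mod 11).
The residues are {1, 3, 4, 5, 9}; the non-residues are the remaining 5 nonzero classes.

2 6 7 8 10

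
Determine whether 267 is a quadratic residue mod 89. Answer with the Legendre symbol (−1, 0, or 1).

0

First reduce: 267 ≡ 0 (mod 89).
Top reduces to 0: gcd > 1, so the symbol is 0.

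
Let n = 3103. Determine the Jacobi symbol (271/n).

-1

Reciprocity: 271 ≡ 3 and 3103 ≡ 3 (mod 4), so (271/3103) = −(3103/271).
Reduce top mod 271: now compute (122/271).
Pull out 2: since 271 ≡ 7 (mod 8), (2/271) = +1.
Reciprocity: 61 ≡ 1 and 271 ≡ 3 (mod 4), so (61/271) = +(271/61).
Reduce top mod 61: now compute (27/61).
Reciprocity: 27 ≡ 3 and 61 ≡ 1 (mod 4), so (27/61) = +(61/27).
Reduce top mod 27: now compute (7/27).
Reciprocity: 7 ≡ 3 and 27 ≡ 3 (mod 4), so (7/27) = −(27/7).
Reduce top mod 7: now compute (6/7).
Pull out 2: since 7 ≡ 7 (mod 8), (2/7) = +1.
Reciprocity: 3 ≡ 3 and 7 ≡ 3 (mod 4), so (3/7) = −(7/3).
Reduce top mod 3: now compute (1/3).
Reached (1/3) = 1. Collecting the sign flips along the way, the symbol is -1.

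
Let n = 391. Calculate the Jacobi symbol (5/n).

Reciprocity: 5 ≡ 1 and 391 ≡ 3 (mod 4), so (5/391) = +(391/5).
Reduce top mod 5: now compute (1/5).
Reached (1/5) = 1. Collecting the sign flips along the way, the symbol is +1.

1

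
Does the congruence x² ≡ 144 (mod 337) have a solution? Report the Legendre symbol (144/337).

Euler's criterion: (144/337) ≡ 144^168 (mod 337).
144^2 ≡ 179 (mod 337)
144^4 ≡ 26 (mod 337)
144^8 ≡ 2 (mod 337)
144^16 ≡ 4 (mod 337)
144^32 ≡ 16 (mod 337)
144^64 ≡ 256 (mod 337)
144^128 ≡ 158 (mod 337)
144^168 = 144^(128+32+8) ≡ 1 (mod 337).
Result is 1, so (144/337) = 1.

1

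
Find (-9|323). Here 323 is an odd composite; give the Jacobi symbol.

First reduce: -9 ≡ 314 (mod 323).
Pull out 2: since 323 ≡ 3 (mod 8), (2/323) = -1.
Reciprocity: 157 ≡ 1 and 323 ≡ 3 (mod 4), so (157/323) = +(323/157).
Reduce top mod 157: now compute (9/157).
Reciprocity: 9 ≡ 1 and 157 ≡ 1 (mod 4), so (9/157) = +(157/9).
Reduce top mod 9: now compute (4/9).
Pull out 2^2: since 9 ≡ 1 (mod 8), (2/9) = +1, so (2/9)^2 = +1.
Reached (1/9) = 1. Collecting the sign flips along the way, the symbol is -1.

-1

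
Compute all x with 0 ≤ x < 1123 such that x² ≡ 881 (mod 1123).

Since 1123 ≡ 3 (mod 4), a square root of 881 is 881^((1123+1)/4) = 881^281 mod 1123.
Repeated squaring: 881^2≡168, 881^4≡149, 881^8≡864, 881^16≡824, 881^32≡684, 881^64≡688, 881^128≡561, 881^256≡281 (mod 1123).
881^281 = 881^(256+16+8+1) ≡ 537 (mod 1123).
Check: 537² = 288369 ≡ 881 (mod 1123). The two roots are 537 and 586.

537, 586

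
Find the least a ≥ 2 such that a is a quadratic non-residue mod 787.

2

(2/787) = −1, so 2 is the smallest positive non-residue mod 787.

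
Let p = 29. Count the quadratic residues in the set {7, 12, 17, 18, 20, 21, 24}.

(7/29) = +1 → QR.
(12/29) = -1 → non-residue.
(17/29) = -1 → non-residue.
(18/29) = -1 → non-residue.
(20/29) = +1 → QR.
(21/29) = -1 → non-residue.
(24/29) = +1 → QR.
Total quadratic residues among the 7: 3.

3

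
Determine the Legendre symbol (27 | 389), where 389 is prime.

Euler's criterion: (27/389) ≡ 27^194 (mod 389).
27^2 ≡ 340 (mod 389)
27^4 ≡ 67 (mod 389)
27^8 ≡ 210 (mod 389)
27^16 ≡ 143 (mod 389)
27^32 ≡ 221 (mod 389)
27^64 ≡ 216 (mod 389)
27^128 ≡ 365 (mod 389)
27^194 = 27^(128+64+2) ≡ 388 (mod 389).
Result is 388 ≡ −1, so (27/389) = −1.

-1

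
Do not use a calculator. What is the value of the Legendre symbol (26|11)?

First reduce: 26 ≡ 4 (mod 11).
Pull out 2^2: since 11 ≡ 3 (mod 8), (2/11) = -1, so (2/11)^2 = +1.
Reached (1/11) = 1. Collecting the sign flips along the way, the symbol is +1.

1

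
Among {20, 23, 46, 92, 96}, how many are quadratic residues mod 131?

(20/131) = +1 → QR.
(23/131) = -1 → non-residue.
(46/131) = +1 → QR.
(92/131) = -1 → non-residue.
(96/131) = -1 → non-residue.
Total quadratic residues among the 5: 2.

2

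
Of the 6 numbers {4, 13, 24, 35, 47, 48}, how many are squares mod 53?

(4/53) = +1 → QR.
(13/53) = +1 → QR.
(24/53) = +1 → QR.
(35/53) = -1 → non-residue.
(47/53) = +1 → QR.
(48/53) = -1 → non-residue.
Total quadratic residues among the 6: 4.

4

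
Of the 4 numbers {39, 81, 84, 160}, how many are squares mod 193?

(39/193) = -1 → non-residue.
(81/193) = +1 → QR.
(84/193) = +1 → QR.
(160/193) = -1 → non-residue.
Total quadratic residues among the 4: 2.

2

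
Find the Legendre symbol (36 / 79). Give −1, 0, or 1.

Euler's criterion: (36/79) ≡ 36^39 (mod 79).
36^2 ≡ 32 (mod 79)
36^4 ≡ 76 (mod 79)
36^8 ≡ 9 (mod 79)
36^16 ≡ 2 (mod 79)
36^32 ≡ 4 (mod 79)
36^39 = 36^(32+4+2+1) ≡ 1 (mod 79).
Result is 1, so (36/79) = 1.

1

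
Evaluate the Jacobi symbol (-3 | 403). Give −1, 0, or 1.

First reduce: -3 ≡ 400 (mod 403).
Pull out 2^4: since 403 ≡ 3 (mod 8), (2/403) = -1, so (2/403)^4 = +1.
Reciprocity: 25 ≡ 1 and 403 ≡ 3 (mod 4), so (25/403) = +(403/25).
Reduce top mod 25: now compute (3/25).
Reciprocity: 3 ≡ 3 and 25 ≡ 1 (mod 4), so (3/25) = +(25/3).
Reduce top mod 3: now compute (1/3).
Reached (1/3) = 1. Collecting the sign flips along the way, the symbol is +1.

1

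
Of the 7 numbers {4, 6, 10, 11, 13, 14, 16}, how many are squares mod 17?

(4/17) = +1 → QR.
(6/17) = -1 → non-residue.
(10/17) = -1 → non-residue.
(11/17) = -1 → non-residue.
(13/17) = +1 → QR.
(14/17) = -1 → non-residue.
(16/17) = +1 → QR.
Total quadratic residues among the 7: 3.

3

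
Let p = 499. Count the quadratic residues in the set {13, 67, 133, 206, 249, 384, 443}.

4

(13/499) = -1 → non-residue.
(67/499) = +1 → QR.
(133/499) = +1 → QR.
(206/499) = -1 → non-residue.
(249/499) = +1 → QR.
(384/499) = +1 → QR.
(443/499) = -1 → non-residue.
Total quadratic residues among the 7: 4.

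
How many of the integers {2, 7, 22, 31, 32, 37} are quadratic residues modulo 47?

4

(2/47) = +1 → QR.
(7/47) = +1 → QR.
(22/47) = -1 → non-residue.
(31/47) = -1 → non-residue.
(32/47) = +1 → QR.
(37/47) = +1 → QR.
Total quadratic residues among the 6: 4.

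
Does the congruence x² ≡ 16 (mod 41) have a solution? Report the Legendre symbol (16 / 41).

1

Euler's criterion: (16/41) ≡ 16^20 (mod 41).
16^2 ≡ 10 (mod 41)
16^4 ≡ 18 (mod 41)
16^8 ≡ 37 (mod 41)
16^16 ≡ 16 (mod 41)
16^20 = 16^(16+4) ≡ 1 (mod 41).
Result is 1, so (16/41) = 1.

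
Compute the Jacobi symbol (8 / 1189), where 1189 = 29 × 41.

-1

Pull out 2^3: since 1189 ≡ 5 (mod 8), (2/1189) = -1, so (2/1189)^3 = -1.
Reached (1/1189) = 1. Collecting the sign flips along the way, the symbol is -1.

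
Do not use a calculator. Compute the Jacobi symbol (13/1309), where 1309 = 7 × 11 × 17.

Reciprocity: 13 ≡ 1 and 1309 ≡ 1 (mod 4), so (13/1309) = +(1309/13).
Reduce top mod 13: now compute (9/13).
Reciprocity: 9 ≡ 1 and 13 ≡ 1 (mod 4), so (9/13) = +(13/9).
Reduce top mod 9: now compute (4/9).
Pull out 2^2: since 9 ≡ 1 (mod 8), (2/9) = +1, so (2/9)^2 = +1.
Reached (1/9) = 1. Collecting the sign flips along the way, the symbol is +1.

1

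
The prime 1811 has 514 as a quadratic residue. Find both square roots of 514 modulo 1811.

393, 1418

Since 1811 ≡ 3 (mod 4), a square root of 514 is 514^((1811+1)/4) = 514^453 mod 1811.
Repeated squaring: 514^2≡1601, 514^4≡636, 514^8≡643, 514^16≡541, 514^32≡1110, 514^64≡620, 514^128≡468, 514^256≡1704 (mod 1811).
514^453 = 514^(256+128+64+4+1) ≡ 1418 (mod 1811).
Check: 1418² = 2010724 ≡ 514 (mod 1811). The two roots are 393 and 1418.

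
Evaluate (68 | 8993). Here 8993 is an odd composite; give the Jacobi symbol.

Pull out 2^2: since 8993 ≡ 1 (mod 8), (2/8993) = +1, so (2/8993)^2 = +1.
Reciprocity: 17 ≡ 1 and 8993 ≡ 1 (mod 4), so (17/8993) = +(8993/17).
Reduce top mod 17: now compute (0/17).
Top reduces to 0: gcd > 1, so the symbol is 0.

0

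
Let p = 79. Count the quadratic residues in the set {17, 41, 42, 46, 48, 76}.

(17/79) = -1 → non-residue.
(41/79) = -1 → non-residue.
(42/79) = +1 → QR.
(46/79) = +1 → QR.
(48/79) = -1 → non-residue.
(76/79) = +1 → QR.
Total quadratic residues among the 6: 3.

3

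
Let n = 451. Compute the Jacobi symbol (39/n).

-1

Reciprocity: 39 ≡ 3 and 451 ≡ 3 (mod 4), so (39/451) = −(451/39).
Reduce top mod 39: now compute (22/39).
Pull out 2: since 39 ≡ 7 (mod 8), (2/39) = +1.
Reciprocity: 11 ≡ 3 and 39 ≡ 3 (mod 4), so (11/39) = −(39/11).
Reduce top mod 11: now compute (6/11).
Pull out 2: since 11 ≡ 3 (mod 8), (2/11) = -1.
Reciprocity: 3 ≡ 3 and 11 ≡ 3 (mod 4), so (3/11) = −(11/3).
Reduce top mod 3: now compute (2/3).
Pull out 2: since 3 ≡ 3 (mod 8), (2/3) = -1.
Reached (1/3) = 1. Collecting the sign flips along the way, the symbol is -1.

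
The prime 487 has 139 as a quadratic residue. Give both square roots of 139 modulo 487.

40, 447

Since 487 ≡ 3 (mod 4), a square root of 139 is 139^((487+1)/4) = 139^122 mod 487.
Repeated squaring: 139^2≡328, 139^4≡444, 139^8≡388, 139^16≡61, 139^32≡312, 139^64≡431 (mod 487).
139^122 = 139^(64+32+16+8+2) ≡ 447 (mod 487).
Check: 447² = 199809 ≡ 139 (mod 487). The two roots are 40 and 447.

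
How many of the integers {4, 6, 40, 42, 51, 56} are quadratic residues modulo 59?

(4/59) = +1 → QR.
(6/59) = -1 → non-residue.
(40/59) = -1 → non-residue.
(42/59) = -1 → non-residue.
(51/59) = +1 → QR.
(56/59) = -1 → non-residue.
Total quadratic residues among the 6: 2.

2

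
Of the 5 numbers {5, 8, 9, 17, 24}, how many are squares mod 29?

(5/29) = +1 → QR.
(8/29) = -1 → non-residue.
(9/29) = +1 → QR.
(17/29) = -1 → non-residue.
(24/29) = +1 → QR.
Total quadratic residues among the 5: 3.

3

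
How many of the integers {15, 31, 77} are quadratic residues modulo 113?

(15/113) = +1 → QR.
(31/113) = +1 → QR.
(77/113) = +1 → QR.
Total quadratic residues among the 3: 3.

3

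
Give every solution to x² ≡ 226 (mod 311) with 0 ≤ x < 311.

55, 256

Since 311 ≡ 3 (mod 4), a square root of 226 is 226^((311+1)/4) = 226^78 mod 311.
Repeated squaring: 226^2≡72, 226^4≡208, 226^8≡35, 226^16≡292, 226^32≡50, 226^64≡12 (mod 311).
226^78 = 226^(64+8+4+2) ≡ 256 (mod 311).
Check: 256² = 65536 ≡ 226 (mod 311). The two roots are 55 and 256.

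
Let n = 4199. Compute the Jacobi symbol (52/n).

0

Pull out 2^2: since 4199 ≡ 7 (mod 8), (2/4199) = +1, so (2/4199)^2 = +1.
Reciprocity: 13 ≡ 1 and 4199 ≡ 3 (mod 4), so (13/4199) = +(4199/13).
Reduce top mod 13: now compute (0/13).
Top reduces to 0: gcd > 1, so the symbol is 0.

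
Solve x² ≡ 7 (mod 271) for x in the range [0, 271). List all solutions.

121, 150

Since 271 ≡ 3 (mod 4), a square root of 7 is 7^((271+1)/4) = 7^68 mod 271.
Repeated squaring: 7^2≡49, 7^4≡233, 7^8≡89, 7^16≡62, 7^32≡50, 7^64≡61 (mod 271).
7^68 = 7^(64+4) ≡ 121 (mod 271).
Check: 121² = 14641 ≡ 7 (mod 271). The two roots are 121 and 150.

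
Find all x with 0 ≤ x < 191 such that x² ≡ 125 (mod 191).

70, 121

Since 191 ≡ 3 (mod 4), a square root of 125 is 125^((191+1)/4) = 125^48 mod 191.
Repeated squaring: 125^2≡154, 125^4≡32, 125^8≡69, 125^16≡177, 125^32≡5 (mod 191).
125^48 = 125^(32+16) ≡ 121 (mod 191).
Check: 121² = 14641 ≡ 125 (mod 191). The two roots are 70 and 121.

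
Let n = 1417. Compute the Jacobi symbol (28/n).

-1

Pull out 2^2: since 1417 ≡ 1 (mod 8), (2/1417) = +1, so (2/1417)^2 = +1.
Reciprocity: 7 ≡ 3 and 1417 ≡ 1 (mod 4), so (7/1417) = +(1417/7).
Reduce top mod 7: now compute (3/7).
Reciprocity: 3 ≡ 3 and 7 ≡ 3 (mod 4), so (3/7) = −(7/3).
Reduce top mod 3: now compute (1/3).
Reached (1/3) = 1. Collecting the sign flips along the way, the symbol is -1.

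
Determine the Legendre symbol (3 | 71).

1

Euler's criterion: (3/71) ≡ 3^35 (mod 71).
3^2 ≡ 9 (mod 71)
3^4 ≡ 10 (mod 71)
3^8 ≡ 29 (mod 71)
3^16 ≡ 60 (mod 71)
3^32 ≡ 50 (mod 71)
3^35 = 3^(32+2+1) ≡ 1 (mod 71).
Result is 1, so (3/71) = 1.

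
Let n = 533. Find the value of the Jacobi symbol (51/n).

1

Reciprocity: 51 ≡ 3 and 533 ≡ 1 (mod 4), so (51/533) = +(533/51).
Reduce top mod 51: now compute (23/51).
Reciprocity: 23 ≡ 3 and 51 ≡ 3 (mod 4), so (23/51) = −(51/23).
Reduce top mod 23: now compute (5/23).
Reciprocity: 5 ≡ 1 and 23 ≡ 3 (mod 4), so (5/23) = +(23/5).
Reduce top mod 5: now compute (3/5).
Reciprocity: 3 ≡ 3 and 5 ≡ 1 (mod 4), so (3/5) = +(5/3).
Reduce top mod 3: now compute (2/3).
Pull out 2: since 3 ≡ 3 (mod 8), (2/3) = -1.
Reached (1/3) = 1. Collecting the sign flips along the way, the symbol is +1.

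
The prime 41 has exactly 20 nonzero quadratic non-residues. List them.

Square k = 1,…,20 (k and 41−k give the same square):
1²=1, 2²=4, 3²=9, 4²=16, 5²=25, 6²=36, 7²≡8, 8²≡23, 9²≡40, 10²≡18, 11²≡39, 12²≡21, 13²≡5, 14²≡32, 15²≡20, 16²≡10, 17²≡2, 18²≡37, 19²≡33, 20²≡31 (mod 41).
The residues are {1, 2, 4, 5, 8, 9, 10, 16, 18, 20, 21, 23, 25, 31, 32, 33, 36, 37, 39, 40}; the non-residues are the remaining 20 nonzero classes.

3 6 7 11 12 13 14 15 17 19 22 24 26 27 28 29 30 34 35 38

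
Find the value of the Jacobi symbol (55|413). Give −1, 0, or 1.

1

Reciprocity: 55 ≡ 3 and 413 ≡ 1 (mod 4), so (55/413) = +(413/55).
Reduce top mod 55: now compute (28/55).
Pull out 2^2: since 55 ≡ 7 (mod 8), (2/55) = +1, so (2/55)^2 = +1.
Reciprocity: 7 ≡ 3 and 55 ≡ 3 (mod 4), so (7/55) = −(55/7).
Reduce top mod 7: now compute (6/7).
Pull out 2: since 7 ≡ 7 (mod 8), (2/7) = +1.
Reciprocity: 3 ≡ 3 and 7 ≡ 3 (mod 4), so (3/7) = −(7/3).
Reduce top mod 3: now compute (1/3).
Reached (1/3) = 1. Collecting the sign flips along the way, the symbol is +1.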